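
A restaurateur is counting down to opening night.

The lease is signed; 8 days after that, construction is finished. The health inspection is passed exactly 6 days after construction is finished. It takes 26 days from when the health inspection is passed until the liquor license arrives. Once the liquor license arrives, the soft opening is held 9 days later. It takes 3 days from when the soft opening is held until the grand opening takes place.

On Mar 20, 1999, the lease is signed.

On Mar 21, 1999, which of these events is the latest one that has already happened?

The lease is signed

The lease is signed: Mar 20, 1999.
Construction is finished: Mar 20, 1999 + 8 days = Mar 28, 1999.
The health inspection is passed: Mar 28, 1999 + 6 days = Apr 3, 1999.
The liquor license arrives: Apr 3, 1999 + 26 days = Apr 29, 1999.
The soft opening is held: Apr 29, 1999 + 9 days = May 8, 1999.
The grand opening takes place: May 8, 1999 + 3 days = May 11, 1999.
Mar 21, 1999 falls between when the lease is signed (Mar 20, 1999) and when construction is finished (Mar 28, 1999).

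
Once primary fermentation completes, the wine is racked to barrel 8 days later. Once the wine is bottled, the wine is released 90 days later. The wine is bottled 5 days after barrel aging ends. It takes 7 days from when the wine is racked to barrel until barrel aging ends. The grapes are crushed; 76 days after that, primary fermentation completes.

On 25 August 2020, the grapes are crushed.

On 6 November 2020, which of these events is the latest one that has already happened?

The grapes are crushed: Aug 25, 2020.
Primary fermentation completes: Aug 25, 2020 + 76 days = Nov 9, 2020.
The wine is racked to barrel: Nov 9, 2020 + 8 days = Nov 17, 2020.
Barrel aging ends: Nov 17, 2020 + 7 days = Nov 24, 2020.
The wine is bottled: Nov 24, 2020 + 5 days = Nov 29, 2020.
The wine is released: Nov 29, 2020 + 90 days = Feb 27, 2021.
Nov 6, 2020 falls between when the grapes are crushed (Aug 25, 2020) and when primary fermentation completes (Nov 9, 2020).

The grapes are crushed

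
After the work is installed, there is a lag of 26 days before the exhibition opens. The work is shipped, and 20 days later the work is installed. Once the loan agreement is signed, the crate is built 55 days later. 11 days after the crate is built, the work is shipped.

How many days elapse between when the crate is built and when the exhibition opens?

57 days

Causal path: the crate is built → the work is shipped → the work is installed → the exhibition opens.
Total delay along the path: 11 + 20 + 26 = 57 days.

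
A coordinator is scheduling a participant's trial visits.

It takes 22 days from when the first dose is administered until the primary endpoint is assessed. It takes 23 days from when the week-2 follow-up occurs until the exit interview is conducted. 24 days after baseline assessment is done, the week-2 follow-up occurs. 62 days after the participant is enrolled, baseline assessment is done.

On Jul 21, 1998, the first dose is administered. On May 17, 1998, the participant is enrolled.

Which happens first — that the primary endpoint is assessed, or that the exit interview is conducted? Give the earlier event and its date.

The primary endpoint is assessed — Aug 12, 1998

The first dose is administered: Jul 21, 1998.
The primary endpoint is assessed: Jul 21, 1998 + 22 days = Aug 12, 1998.
The participant is enrolled: May 17, 1998.
Baseline assessment is done: May 17, 1998 + 62 days = Jul 18, 1998.
The week-2 follow-up occurs: Jul 18, 1998 + 24 days = Aug 11, 1998.
The exit interview is conducted: Aug 11, 1998 + 23 days = Sep 3, 1998.
Comparing: the primary endpoint is assessed on Aug 12, 1998 vs the exit interview is conducted on Sep 3, 1998. Earlier: the primary endpoint is assessed.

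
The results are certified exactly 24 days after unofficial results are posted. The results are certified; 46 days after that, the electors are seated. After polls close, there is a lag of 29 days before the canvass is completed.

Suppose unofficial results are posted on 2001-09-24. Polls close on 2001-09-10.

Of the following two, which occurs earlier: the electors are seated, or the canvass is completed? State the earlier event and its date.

The canvass is completed — 2001-10-09

Unofficial results are posted: Sep 24, 2001.
The results are certified: Sep 24, 2001 + 24 days = Oct 18, 2001.
The electors are seated: Oct 18, 2001 + 46 days = Dec 3, 2001.
Polls close: Sep 10, 2001.
The canvass is completed: Sep 10, 2001 + 29 days = Oct 9, 2001.
Comparing: the electors are seated on Dec 3, 2001 vs the canvass is completed on Oct 9, 2001. Earlier: the canvass is completed.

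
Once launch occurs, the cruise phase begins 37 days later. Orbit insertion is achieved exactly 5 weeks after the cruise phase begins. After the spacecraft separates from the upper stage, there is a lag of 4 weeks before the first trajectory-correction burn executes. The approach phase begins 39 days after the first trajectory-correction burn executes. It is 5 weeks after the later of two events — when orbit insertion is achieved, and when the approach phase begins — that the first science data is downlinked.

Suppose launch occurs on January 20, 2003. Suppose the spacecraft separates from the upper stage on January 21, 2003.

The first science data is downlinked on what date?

May 7, 2003

Launch occurs: Jan 20, 2003.
The cruise phase begins: Jan 20, 2003 + 37 days = Feb 26, 2003.
Orbit insertion is achieved: Feb 26, 2003 + 5 weeks = Apr 2, 2003.
The spacecraft separates from the upper stage: Jan 21, 2003.
The first trajectory-correction burn executes: Jan 21, 2003 + 4 weeks = Feb 18, 2003.
The approach phase begins: Feb 18, 2003 + 39 days = Mar 29, 2003.
Both prerequisites met — orbit insertion is achieved (Apr 2, 2003), the approach phase begins (Mar 29, 2003); the later is Apr 2, 2003.
The first science data is downlinked: Apr 2, 2003 + 5 weeks = May 7, 2003.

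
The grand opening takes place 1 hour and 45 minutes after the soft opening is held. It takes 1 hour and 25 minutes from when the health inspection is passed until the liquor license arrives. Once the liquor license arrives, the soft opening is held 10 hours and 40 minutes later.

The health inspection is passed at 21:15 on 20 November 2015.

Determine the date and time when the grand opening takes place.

11:05 on 21 November 2015

The health inspection is passed: 21:15 Nov 20, 2015.
The liquor license arrives: 21:15 Nov 20, 2015 + 1h25m = 22:40 Nov 20, 2015.
The soft opening is held: 22:40 Nov 20, 2015 + 10h40m = 09:20 Nov 21, 2015.
The grand opening takes place: 09:20 Nov 21, 2015 + 1h45m = 11:05 Nov 21, 2015.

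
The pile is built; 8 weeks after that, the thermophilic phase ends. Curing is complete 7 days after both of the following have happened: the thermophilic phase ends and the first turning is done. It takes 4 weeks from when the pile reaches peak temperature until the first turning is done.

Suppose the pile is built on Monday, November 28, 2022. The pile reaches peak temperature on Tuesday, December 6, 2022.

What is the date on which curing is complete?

Monday, January 30, 2023

The pile is built: Nov 28, 2022.
The thermophilic phase ends: Nov 28, 2022 + 8 weeks = Jan 23, 2023.
The pile reaches peak temperature: Dec 6, 2022.
The first turning is done: Dec 6, 2022 + 4 weeks = Jan 3, 2023.
Both prerequisites met — the thermophilic phase ends (Jan 23, 2023), the first turning is done (Jan 3, 2023); the later is Jan 23, 2023.
Curing is complete: Jan 23, 2023 + 7 days = Jan 30, 2023.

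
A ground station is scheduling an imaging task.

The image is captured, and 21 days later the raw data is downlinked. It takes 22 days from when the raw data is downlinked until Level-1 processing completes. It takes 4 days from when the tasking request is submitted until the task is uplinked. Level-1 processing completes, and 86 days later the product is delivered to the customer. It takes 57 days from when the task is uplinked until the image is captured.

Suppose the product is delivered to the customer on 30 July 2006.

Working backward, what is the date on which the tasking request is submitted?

The product is delivered to the customer: Jul 30, 2006.
Level-1 processing completes: Jul 30, 2006 − 86 days = May 5, 2006.
The raw data is downlinked: May 5, 2006 − 22 days = Apr 13, 2006.
The image is captured: Apr 13, 2006 − 21 days = Mar 23, 2006.
The task is uplinked: Mar 23, 2006 − 57 days = Jan 25, 2006.
The tasking request is submitted: Jan 25, 2006 − 4 days = Jan 21, 2006.

21 January 2006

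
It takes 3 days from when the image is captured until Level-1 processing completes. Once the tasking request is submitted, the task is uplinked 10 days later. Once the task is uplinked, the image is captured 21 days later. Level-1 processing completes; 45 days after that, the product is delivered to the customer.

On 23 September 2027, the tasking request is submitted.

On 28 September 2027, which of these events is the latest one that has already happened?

The tasking request is submitted

The tasking request is submitted: Sep 23, 2027.
The task is uplinked: Sep 23, 2027 + 10 days = Oct 3, 2027.
The image is captured: Oct 3, 2027 + 21 days = Oct 24, 2027.
Level-1 processing completes: Oct 24, 2027 + 3 days = Oct 27, 2027.
The product is delivered to the customer: Oct 27, 2027 + 45 days = Dec 11, 2027.
Sep 28, 2027 falls between when the tasking request is submitted (Sep 23, 2027) and when the task is uplinked (Oct 3, 2027).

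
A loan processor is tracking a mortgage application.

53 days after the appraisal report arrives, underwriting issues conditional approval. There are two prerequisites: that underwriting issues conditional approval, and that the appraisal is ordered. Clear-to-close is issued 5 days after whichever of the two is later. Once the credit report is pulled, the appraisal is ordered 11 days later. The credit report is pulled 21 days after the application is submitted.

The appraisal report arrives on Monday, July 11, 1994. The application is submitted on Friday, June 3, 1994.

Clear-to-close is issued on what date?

Wednesday, September 7, 1994

The appraisal report arrives: Jul 11, 1994.
Underwriting issues conditional approval: Jul 11, 1994 + 53 days = Sep 2, 1994.
The application is submitted: Jun 3, 1994.
The credit report is pulled: Jun 3, 1994 + 21 days = Jun 24, 1994.
The appraisal is ordered: Jun 24, 1994 + 11 days = Jul 5, 1994.
Both prerequisites met — underwriting issues conditional approval (Sep 2, 1994), the appraisal is ordered (Jul 5, 1994); the later is Sep 2, 1994.
Clear-to-close is issued: Sep 2, 1994 + 5 days = Sep 7, 1994.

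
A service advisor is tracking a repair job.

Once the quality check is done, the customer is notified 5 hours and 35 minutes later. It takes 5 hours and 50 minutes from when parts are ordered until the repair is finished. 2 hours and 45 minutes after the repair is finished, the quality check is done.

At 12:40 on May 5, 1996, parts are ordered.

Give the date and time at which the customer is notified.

02:50 on May 6, 1996

Parts are ordered: 12:40 May 5, 1996.
The repair is finished: 12:40 May 5, 1996 + 5h50m = 18:30 May 5, 1996.
The quality check is done: 18:30 May 5, 1996 + 2h45m = 21:15 May 5, 1996.
The customer is notified: 21:15 May 5, 1996 + 5h35m = 02:50 May 6, 1996.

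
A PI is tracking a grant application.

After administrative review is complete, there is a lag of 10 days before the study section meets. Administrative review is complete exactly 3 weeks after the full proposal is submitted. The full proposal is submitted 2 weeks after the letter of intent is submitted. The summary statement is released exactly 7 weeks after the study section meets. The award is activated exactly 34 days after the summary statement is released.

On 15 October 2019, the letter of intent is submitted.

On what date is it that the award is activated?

20 February 2020

The letter of intent is submitted: Oct 15, 2019.
The full proposal is submitted: Oct 15, 2019 + 2 weeks = Oct 29, 2019.
Administrative review is complete: Oct 29, 2019 + 3 weeks = Nov 19, 2019.
The study section meets: Nov 19, 2019 + 10 days = Nov 29, 2019.
The summary statement is released: Nov 29, 2019 + 7 weeks = Jan 17, 2020.
The award is activated: Jan 17, 2020 + 34 days = Feb 20, 2020.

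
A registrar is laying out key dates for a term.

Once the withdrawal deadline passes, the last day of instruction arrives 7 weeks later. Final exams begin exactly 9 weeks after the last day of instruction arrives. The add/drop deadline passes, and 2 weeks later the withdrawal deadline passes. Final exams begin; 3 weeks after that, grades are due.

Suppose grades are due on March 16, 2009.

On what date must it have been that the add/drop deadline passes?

Grades are due: Mar 16, 2009.
Final exams begin: Mar 16, 2009 − 3 weeks = Feb 23, 2009.
The last day of instruction arrives: Feb 23, 2009 − 9 weeks = Dec 22, 2008.
The withdrawal deadline passes: Dec 22, 2008 − 7 weeks = Nov 3, 2008.
The add/drop deadline passes: Nov 3, 2008 − 2 weeks = Oct 20, 2008.

October 20, 2008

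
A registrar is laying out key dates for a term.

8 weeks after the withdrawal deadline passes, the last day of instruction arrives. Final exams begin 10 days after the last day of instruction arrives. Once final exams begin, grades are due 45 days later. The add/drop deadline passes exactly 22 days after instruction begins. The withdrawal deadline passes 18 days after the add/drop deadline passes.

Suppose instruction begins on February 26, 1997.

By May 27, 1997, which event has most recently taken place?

The withdrawal deadline passes

Instruction begins: Feb 26, 1997.
The add/drop deadline passes: Feb 26, 1997 + 22 days = Mar 20, 1997.
The withdrawal deadline passes: Mar 20, 1997 + 18 days = Apr 7, 1997.
The last day of instruction arrives: Apr 7, 1997 + 8 weeks = Jun 2, 1997.
Final exams begin: Jun 2, 1997 + 10 days = Jun 12, 1997.
Grades are due: Jun 12, 1997 + 45 days = Jul 27, 1997.
May 27, 1997 falls between when the withdrawal deadline passes (Apr 7, 1997) and when the last day of instruction arrives (Jun 2, 1997).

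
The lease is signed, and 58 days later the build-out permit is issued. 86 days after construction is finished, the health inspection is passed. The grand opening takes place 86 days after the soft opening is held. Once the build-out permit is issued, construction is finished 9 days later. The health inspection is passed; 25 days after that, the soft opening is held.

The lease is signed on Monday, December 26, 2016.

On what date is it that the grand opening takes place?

Saturday, September 16, 2017

The lease is signed: Dec 26, 2016.
The build-out permit is issued: Dec 26, 2016 + 58 days = Feb 22, 2017.
Construction is finished: Feb 22, 2017 + 9 days = Mar 3, 2017.
The health inspection is passed: Mar 3, 2017 + 86 days = May 28, 2017.
The soft opening is held: May 28, 2017 + 25 days = Jun 22, 2017.
The grand opening takes place: Jun 22, 2017 + 86 days = Sep 16, 2017.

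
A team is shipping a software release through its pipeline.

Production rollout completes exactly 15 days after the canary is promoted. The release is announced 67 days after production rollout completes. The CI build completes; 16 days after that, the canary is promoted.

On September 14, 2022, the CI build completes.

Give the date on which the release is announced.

December 21, 2022

The CI build completes: Sep 14, 2022.
The canary is promoted: Sep 14, 2022 + 16 days = Sep 30, 2022.
Production rollout completes: Sep 30, 2022 + 15 days = Oct 15, 2022.
The release is announced: Oct 15, 2022 + 67 days = Dec 21, 2022.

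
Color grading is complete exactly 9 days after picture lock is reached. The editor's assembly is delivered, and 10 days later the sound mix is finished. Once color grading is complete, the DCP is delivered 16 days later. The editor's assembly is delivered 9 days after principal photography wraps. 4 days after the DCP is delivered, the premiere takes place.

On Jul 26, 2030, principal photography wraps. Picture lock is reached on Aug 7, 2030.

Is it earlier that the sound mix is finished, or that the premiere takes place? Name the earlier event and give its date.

The sound mix is finished — Aug 14, 2030

Principal photography wraps: Jul 26, 2030.
The editor's assembly is delivered: Jul 26, 2030 + 9 days = Aug 4, 2030.
The sound mix is finished: Aug 4, 2030 + 10 days = Aug 14, 2030.
Picture lock is reached: Aug 7, 2030.
Color grading is complete: Aug 7, 2030 + 9 days = Aug 16, 2030.
The DCP is delivered: Aug 16, 2030 + 16 days = Sep 1, 2030.
The premiere takes place: Sep 1, 2030 + 4 days = Sep 5, 2030.
Comparing: the sound mix is finished on Aug 14, 2030 vs the premiere takes place on Sep 5, 2030. Earlier: the sound mix is finished.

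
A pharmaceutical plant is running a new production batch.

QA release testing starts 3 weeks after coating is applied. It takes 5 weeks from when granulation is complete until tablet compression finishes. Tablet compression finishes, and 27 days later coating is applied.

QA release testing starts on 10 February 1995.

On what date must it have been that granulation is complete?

19 November 1994

QA release testing starts: Feb 10, 1995.
Coating is applied: Feb 10, 1995 − 3 weeks = Jan 20, 1995.
Tablet compression finishes: Jan 20, 1995 − 27 days = Dec 24, 1994.
Granulation is complete: Dec 24, 1994 − 5 weeks = Nov 19, 1994.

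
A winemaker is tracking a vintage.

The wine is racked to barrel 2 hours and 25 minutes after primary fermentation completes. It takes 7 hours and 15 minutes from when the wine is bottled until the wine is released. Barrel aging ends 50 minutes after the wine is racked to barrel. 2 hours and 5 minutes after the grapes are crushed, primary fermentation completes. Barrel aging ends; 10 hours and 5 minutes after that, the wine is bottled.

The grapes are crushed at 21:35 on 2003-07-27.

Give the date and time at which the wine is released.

20:15 on 2003-07-28

The grapes are crushed: 21:35 Jul 27, 2003.
Primary fermentation completes: 21:35 Jul 27, 2003 + 2h05m = 23:40 Jul 27, 2003.
The wine is racked to barrel: 23:40 Jul 27, 2003 + 2h25m = 02:05 Jul 28, 2003.
Barrel aging ends: 02:05 Jul 28, 2003 + 50m = 02:55 Jul 28, 2003.
The wine is bottled: 02:55 Jul 28, 2003 + 10h05m = 13:00 Jul 28, 2003.
The wine is released: 13:00 Jul 28, 2003 + 7h15m = 20:15 Jul 28, 2003.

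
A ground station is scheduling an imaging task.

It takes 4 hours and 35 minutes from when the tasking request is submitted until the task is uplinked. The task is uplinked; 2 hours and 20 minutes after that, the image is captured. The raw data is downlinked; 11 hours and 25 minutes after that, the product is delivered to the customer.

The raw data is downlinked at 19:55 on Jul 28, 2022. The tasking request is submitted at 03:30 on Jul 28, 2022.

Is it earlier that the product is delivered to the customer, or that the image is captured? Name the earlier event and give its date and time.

The image is captured — 10:25 on Jul 28, 2022

The raw data is downlinked: 19:55 Jul 28, 2022.
The product is delivered to the customer: 19:55 Jul 28, 2022 + 11h25m = 07:20 Jul 29, 2022.
The tasking request is submitted: 03:30 Jul 28, 2022.
The task is uplinked: 03:30 Jul 28, 2022 + 4h35m = 08:05 Jul 28, 2022.
The image is captured: 08:05 Jul 28, 2022 + 2h20m = 10:25 Jul 28, 2022.
Comparing: the product is delivered to the customer at 07:20 Jul 29, 2022 vs the image is captured at 10:25 Jul 28, 2022. Earlier: the image is captured.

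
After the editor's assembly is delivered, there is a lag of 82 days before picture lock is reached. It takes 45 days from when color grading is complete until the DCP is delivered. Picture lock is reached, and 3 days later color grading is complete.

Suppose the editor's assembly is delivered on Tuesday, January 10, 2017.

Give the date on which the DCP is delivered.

The editor's assembly is delivered: Jan 10, 2017.
Picture lock is reached: Jan 10, 2017 + 82 days = Apr 2, 2017.
Color grading is complete: Apr 2, 2017 + 3 days = Apr 5, 2017.
The DCP is delivered: Apr 5, 2017 + 45 days = May 20, 2017.

Saturday, May 20, 2017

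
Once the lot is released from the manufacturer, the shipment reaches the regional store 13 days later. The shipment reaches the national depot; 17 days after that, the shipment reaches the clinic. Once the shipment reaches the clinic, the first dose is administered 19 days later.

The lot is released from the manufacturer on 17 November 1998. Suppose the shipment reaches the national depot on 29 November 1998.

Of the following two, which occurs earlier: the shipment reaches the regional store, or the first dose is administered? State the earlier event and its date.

The lot is released from the manufacturer: Nov 17, 1998.
The shipment reaches the regional store: Nov 17, 1998 + 13 days = Nov 30, 1998.
The shipment reaches the national depot: Nov 29, 1998.
The shipment reaches the clinic: Nov 29, 1998 + 17 days = Dec 16, 1998.
The first dose is administered: Dec 16, 1998 + 19 days = Jan 4, 1999.
Comparing: the shipment reaches the regional store on Nov 30, 1998 vs the first dose is administered on Jan 4, 1999. Earlier: the shipment reaches the regional store.

The shipment reaches the regional store — 30 November 1998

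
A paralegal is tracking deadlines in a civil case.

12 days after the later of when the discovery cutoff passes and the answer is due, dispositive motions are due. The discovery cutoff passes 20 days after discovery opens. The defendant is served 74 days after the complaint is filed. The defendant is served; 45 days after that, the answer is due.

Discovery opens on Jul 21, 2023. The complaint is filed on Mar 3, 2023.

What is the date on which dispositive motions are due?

Discovery opens: Jul 21, 2023.
The discovery cutoff passes: Jul 21, 2023 + 20 days = Aug 10, 2023.
The complaint is filed: Mar 3, 2023.
The defendant is served: Mar 3, 2023 + 74 days = May 16, 2023.
The answer is due: May 16, 2023 + 45 days = Jun 30, 2023.
Both prerequisites met — the discovery cutoff passes (Aug 10, 2023), the answer is due (Jun 30, 2023); the later is Aug 10, 2023.
Dispositive motions are due: Aug 10, 2023 + 12 days = Aug 22, 2023.

Aug 22, 2023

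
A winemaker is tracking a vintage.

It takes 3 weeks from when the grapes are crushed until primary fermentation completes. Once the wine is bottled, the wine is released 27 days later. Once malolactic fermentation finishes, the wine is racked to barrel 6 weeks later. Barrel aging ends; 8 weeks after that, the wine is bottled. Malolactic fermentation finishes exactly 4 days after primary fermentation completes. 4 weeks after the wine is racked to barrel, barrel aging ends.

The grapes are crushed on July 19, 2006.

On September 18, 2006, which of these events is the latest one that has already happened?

The grapes are crushed: Jul 19, 2006.
Primary fermentation completes: Jul 19, 2006 + 3 weeks = Aug 9, 2006.
Malolactic fermentation finishes: Aug 9, 2006 + 4 days = Aug 13, 2006.
The wine is racked to barrel: Aug 13, 2006 + 6 weeks = Sep 24, 2006.
Barrel aging ends: Sep 24, 2006 + 4 weeks = Oct 22, 2006.
The wine is bottled: Oct 22, 2006 + 8 weeks = Dec 17, 2006.
The wine is released: Dec 17, 2006 + 27 days = Jan 13, 2007.
Sep 18, 2006 falls between when malolactic fermentation finishes (Aug 13, 2006) and when the wine is racked to barrel (Sep 24, 2006).

Malolactic fermentation finishes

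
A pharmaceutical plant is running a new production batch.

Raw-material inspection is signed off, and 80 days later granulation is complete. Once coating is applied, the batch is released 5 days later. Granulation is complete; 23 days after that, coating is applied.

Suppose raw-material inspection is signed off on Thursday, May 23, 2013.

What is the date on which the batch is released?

Sunday, September 8, 2013

Raw-material inspection is signed off: May 23, 2013.
Granulation is complete: May 23, 2013 + 80 days = Aug 11, 2013.
Coating is applied: Aug 11, 2013 + 23 days = Sep 3, 2013.
The batch is released: Sep 3, 2013 + 5 days = Sep 8, 2013.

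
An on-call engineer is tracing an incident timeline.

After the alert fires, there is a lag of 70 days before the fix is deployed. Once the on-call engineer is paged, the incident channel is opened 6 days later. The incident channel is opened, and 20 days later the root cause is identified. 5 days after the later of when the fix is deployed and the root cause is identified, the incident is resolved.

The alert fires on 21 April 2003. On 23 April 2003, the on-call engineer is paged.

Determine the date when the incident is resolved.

5 July 2003

The alert fires: Apr 21, 2003.
The fix is deployed: Apr 21, 2003 + 70 days = Jun 30, 2003.
The on-call engineer is paged: Apr 23, 2003.
The incident channel is opened: Apr 23, 2003 + 6 days = Apr 29, 2003.
The root cause is identified: Apr 29, 2003 + 20 days = May 19, 2003.
Both prerequisites met — the fix is deployed (Jun 30, 2003), the root cause is identified (May 19, 2003); the later is Jun 30, 2003.
The incident is resolved: Jun 30, 2003 + 5 days = Jul 5, 2003.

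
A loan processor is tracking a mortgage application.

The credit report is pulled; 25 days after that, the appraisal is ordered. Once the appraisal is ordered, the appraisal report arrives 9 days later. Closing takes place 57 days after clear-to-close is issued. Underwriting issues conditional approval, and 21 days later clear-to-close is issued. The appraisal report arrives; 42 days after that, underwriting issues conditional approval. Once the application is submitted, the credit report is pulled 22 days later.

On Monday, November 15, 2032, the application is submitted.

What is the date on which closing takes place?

Tuesday, May 10, 2033

The application is submitted: Nov 15, 2032.
The credit report is pulled: Nov 15, 2032 + 22 days = Dec 7, 2032.
The appraisal is ordered: Dec 7, 2032 + 25 days = Jan 1, 2033.
The appraisal report arrives: Jan 1, 2033 + 9 days = Jan 10, 2033.
Underwriting issues conditional approval: Jan 10, 2033 + 42 days = Feb 21, 2033.
Clear-to-close is issued: Feb 21, 2033 + 21 days = Mar 14, 2033.
Closing takes place: Mar 14, 2033 + 57 days = May 10, 2033.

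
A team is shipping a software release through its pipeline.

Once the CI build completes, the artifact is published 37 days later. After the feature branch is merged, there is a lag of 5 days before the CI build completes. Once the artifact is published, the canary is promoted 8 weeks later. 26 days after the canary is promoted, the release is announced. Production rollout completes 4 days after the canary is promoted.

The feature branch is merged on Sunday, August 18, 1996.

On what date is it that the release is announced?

The feature branch is merged: Aug 18, 1996.
The CI build completes: Aug 18, 1996 + 5 days = Aug 23, 1996.
The artifact is published: Aug 23, 1996 + 37 days = Sep 29, 1996.
The canary is promoted: Sep 29, 1996 + 8 weeks = Nov 24, 1996.
The release is announced: Nov 24, 1996 + 26 days = Dec 20, 1996.

Friday, December 20, 1996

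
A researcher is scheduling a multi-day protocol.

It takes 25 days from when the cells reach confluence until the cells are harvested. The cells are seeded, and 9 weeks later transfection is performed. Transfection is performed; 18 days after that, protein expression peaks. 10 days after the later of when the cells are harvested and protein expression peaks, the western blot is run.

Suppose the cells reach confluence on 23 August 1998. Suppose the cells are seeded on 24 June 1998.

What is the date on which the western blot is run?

27 September 1998

The cells reach confluence: Aug 23, 1998.
The cells are harvested: Aug 23, 1998 + 25 days = Sep 17, 1998.
The cells are seeded: Jun 24, 1998.
Transfection is performed: Jun 24, 1998 + 9 weeks = Aug 26, 1998.
Protein expression peaks: Aug 26, 1998 + 18 days = Sep 13, 1998.
Both prerequisites met — the cells are harvested (Sep 17, 1998), protein expression peaks (Sep 13, 1998); the later is Sep 17, 1998.
The western blot is run: Sep 17, 1998 + 10 days = Sep 27, 1998.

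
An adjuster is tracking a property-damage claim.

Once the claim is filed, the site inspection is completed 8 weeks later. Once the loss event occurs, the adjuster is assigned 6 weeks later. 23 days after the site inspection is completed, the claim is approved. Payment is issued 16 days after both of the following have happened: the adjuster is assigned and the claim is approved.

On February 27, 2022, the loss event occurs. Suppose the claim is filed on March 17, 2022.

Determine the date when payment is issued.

The loss event occurs: Feb 27, 2022.
The adjuster is assigned: Feb 27, 2022 + 6 weeks = Apr 10, 2022.
The claim is filed: Mar 17, 2022.
The site inspection is completed: Mar 17, 2022 + 8 weeks = May 12, 2022.
The claim is approved: May 12, 2022 + 23 days = Jun 4, 2022.
Both prerequisites met — the adjuster is assigned (Apr 10, 2022), the claim is approved (Jun 4, 2022); the later is Jun 4, 2022.
Payment is issued: Jun 4, 2022 + 16 days = Jun 20, 2022.

June 20, 2022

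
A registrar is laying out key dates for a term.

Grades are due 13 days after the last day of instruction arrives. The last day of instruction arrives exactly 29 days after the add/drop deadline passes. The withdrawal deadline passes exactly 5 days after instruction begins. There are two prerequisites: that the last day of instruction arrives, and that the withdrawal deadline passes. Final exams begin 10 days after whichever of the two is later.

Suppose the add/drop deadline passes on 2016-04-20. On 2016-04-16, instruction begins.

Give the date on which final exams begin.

The add/drop deadline passes: Apr 20, 2016.
The last day of instruction arrives: Apr 20, 2016 + 29 days = May 19, 2016.
Instruction begins: Apr 16, 2016.
The withdrawal deadline passes: Apr 16, 2016 + 5 days = Apr 21, 2016.
Both prerequisites met — the last day of instruction arrives (May 19, 2016), the withdrawal deadline passes (Apr 21, 2016); the later is May 19, 2016.
Final exams begin: May 19, 2016 + 10 days = May 29, 2016.

2016-05-29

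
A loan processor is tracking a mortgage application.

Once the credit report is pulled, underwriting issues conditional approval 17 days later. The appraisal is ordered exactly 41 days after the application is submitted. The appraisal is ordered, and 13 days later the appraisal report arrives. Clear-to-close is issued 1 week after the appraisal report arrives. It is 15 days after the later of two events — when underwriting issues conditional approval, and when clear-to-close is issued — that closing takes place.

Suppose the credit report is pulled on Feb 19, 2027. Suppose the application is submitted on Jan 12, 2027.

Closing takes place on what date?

The credit report is pulled: Feb 19, 2027.
Underwriting issues conditional approval: Feb 19, 2027 + 17 days = Mar 8, 2027.
The application is submitted: Jan 12, 2027.
The appraisal is ordered: Jan 12, 2027 + 41 days = Feb 22, 2027.
The appraisal report arrives: Feb 22, 2027 + 13 days = Mar 7, 2027.
Clear-to-close is issued: Mar 7, 2027 + 1 week = Mar 14, 2027.
Both prerequisites met — underwriting issues conditional approval (Mar 8, 2027), clear-to-close is issued (Mar 14, 2027); the later is Mar 14, 2027.
Closing takes place: Mar 14, 2027 + 15 days = Mar 29, 2027.

Mar 29, 2027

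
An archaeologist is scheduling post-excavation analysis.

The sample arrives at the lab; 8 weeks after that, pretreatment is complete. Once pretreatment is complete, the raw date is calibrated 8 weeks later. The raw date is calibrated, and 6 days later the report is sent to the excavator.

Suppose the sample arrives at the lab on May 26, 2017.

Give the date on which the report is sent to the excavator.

September 21, 2017

The sample arrives at the lab: May 26, 2017.
Pretreatment is complete: May 26, 2017 + 8 weeks = Jul 21, 2017.
The raw date is calibrated: Jul 21, 2017 + 8 weeks = Sep 15, 2017.
The report is sent to the excavator: Sep 15, 2017 + 6 days = Sep 21, 2017.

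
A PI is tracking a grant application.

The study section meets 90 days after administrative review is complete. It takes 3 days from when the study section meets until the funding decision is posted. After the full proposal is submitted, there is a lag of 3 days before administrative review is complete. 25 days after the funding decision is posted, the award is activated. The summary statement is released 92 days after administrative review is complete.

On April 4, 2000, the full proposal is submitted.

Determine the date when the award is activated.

The full proposal is submitted: Apr 4, 2000.
Administrative review is complete: Apr 4, 2000 + 3 days = Apr 7, 2000.
The study section meets: Apr 7, 2000 + 90 days = Jul 6, 2000.
The funding decision is posted: Jul 6, 2000 + 3 days = Jul 9, 2000.
The award is activated: Jul 9, 2000 + 25 days = Aug 3, 2000.

August 3, 2000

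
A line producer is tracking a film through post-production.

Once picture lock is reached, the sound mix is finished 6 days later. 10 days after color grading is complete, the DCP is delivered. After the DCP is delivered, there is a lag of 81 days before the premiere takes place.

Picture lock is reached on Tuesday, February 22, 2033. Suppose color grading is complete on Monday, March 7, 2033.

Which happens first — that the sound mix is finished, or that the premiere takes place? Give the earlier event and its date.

The sound mix is finished — Monday, February 28, 2033

Picture lock is reached: Feb 22, 2033.
The sound mix is finished: Feb 22, 2033 + 6 days = Feb 28, 2033.
Color grading is complete: Mar 7, 2033.
The DCP is delivered: Mar 7, 2033 + 10 days = Mar 17, 2033.
The premiere takes place: Mar 17, 2033 + 81 days = Jun 6, 2033.
Comparing: the sound mix is finished on Feb 28, 2033 vs the premiere takes place on Jun 6, 2033. Earlier: the sound mix is finished.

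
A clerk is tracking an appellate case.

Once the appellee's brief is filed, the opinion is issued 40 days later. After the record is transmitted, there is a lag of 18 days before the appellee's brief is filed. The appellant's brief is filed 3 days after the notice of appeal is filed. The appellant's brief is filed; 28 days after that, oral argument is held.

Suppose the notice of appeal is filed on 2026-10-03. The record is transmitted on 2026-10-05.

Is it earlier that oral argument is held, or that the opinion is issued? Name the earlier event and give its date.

The notice of appeal is filed: Oct 3, 2026.
The appellant's brief is filed: Oct 3, 2026 + 3 days = Oct 6, 2026.
Oral argument is held: Oct 6, 2026 + 28 days = Nov 3, 2026.
The record is transmitted: Oct 5, 2026.
The appellee's brief is filed: Oct 5, 2026 + 18 days = Oct 23, 2026.
The opinion is issued: Oct 23, 2026 + 40 days = Dec 2, 2026.
Comparing: oral argument is held on Nov 3, 2026 vs the opinion is issued on Dec 2, 2026. Earlier: oral argument is held.

Oral argument is held — 2026-11-03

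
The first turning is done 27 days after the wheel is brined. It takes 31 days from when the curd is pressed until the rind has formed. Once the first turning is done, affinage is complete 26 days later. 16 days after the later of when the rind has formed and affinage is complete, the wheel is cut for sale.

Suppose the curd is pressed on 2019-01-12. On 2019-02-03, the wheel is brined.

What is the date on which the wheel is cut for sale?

The curd is pressed: Jan 12, 2019.
The rind has formed: Jan 12, 2019 + 31 days = Feb 12, 2019.
The wheel is brined: Feb 3, 2019.
The first turning is done: Feb 3, 2019 + 27 days = Mar 2, 2019.
Affinage is complete: Mar 2, 2019 + 26 days = Mar 28, 2019.
Both prerequisites met — the rind has formed (Feb 12, 2019), affinage is complete (Mar 28, 2019); the later is Mar 28, 2019.
The wheel is cut for sale: Mar 28, 2019 + 16 days = Apr 13, 2019.

2019-04-13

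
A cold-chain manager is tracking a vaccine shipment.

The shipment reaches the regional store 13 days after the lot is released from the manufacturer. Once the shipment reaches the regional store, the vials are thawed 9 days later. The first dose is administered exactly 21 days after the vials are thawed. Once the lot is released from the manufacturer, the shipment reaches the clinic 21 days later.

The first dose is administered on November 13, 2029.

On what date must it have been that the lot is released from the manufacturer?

The first dose is administered: Nov 13, 2029.
The vials are thawed: Nov 13, 2029 − 21 days = Oct 23, 2029.
The shipment reaches the regional store: Oct 23, 2029 − 9 days = Oct 14, 2029.
The lot is released from the manufacturer: Oct 14, 2029 − 13 days = Oct 1, 2029.

October 1, 2029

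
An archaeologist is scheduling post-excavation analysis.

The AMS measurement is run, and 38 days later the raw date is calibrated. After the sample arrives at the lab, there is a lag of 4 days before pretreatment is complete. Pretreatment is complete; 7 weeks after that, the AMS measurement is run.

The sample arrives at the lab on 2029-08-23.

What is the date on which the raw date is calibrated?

The sample arrives at the lab: Aug 23, 2029.
Pretreatment is complete: Aug 23, 2029 + 4 days = Aug 27, 2029.
The AMS measurement is run: Aug 27, 2029 + 7 weeks = Oct 15, 2029.
The raw date is calibrated: Oct 15, 2029 + 38 days = Nov 22, 2029.

2029-11-22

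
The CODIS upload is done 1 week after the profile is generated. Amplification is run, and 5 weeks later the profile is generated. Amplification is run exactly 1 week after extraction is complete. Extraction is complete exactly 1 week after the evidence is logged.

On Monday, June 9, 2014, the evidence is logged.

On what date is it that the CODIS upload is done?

Monday, August 4, 2014

The evidence is logged: Jun 9, 2014.
Extraction is complete: Jun 9, 2014 + 1 week = Jun 16, 2014.
Amplification is run: Jun 16, 2014 + 1 week = Jun 23, 2014.
The profile is generated: Jun 23, 2014 + 5 weeks = Jul 28, 2014.
The CODIS upload is done: Jul 28, 2014 + 1 week = Aug 4, 2014.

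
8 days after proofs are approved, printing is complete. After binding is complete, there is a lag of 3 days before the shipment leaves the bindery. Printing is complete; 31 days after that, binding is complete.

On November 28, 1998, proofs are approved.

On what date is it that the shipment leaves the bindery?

January 9, 1999

Proofs are approved: Nov 28, 1998.
Printing is complete: Nov 28, 1998 + 8 days = Dec 6, 1998.
Binding is complete: Dec 6, 1998 + 31 days = Jan 6, 1999.
The shipment leaves the bindery: Jan 6, 1999 + 3 days = Jan 9, 1999.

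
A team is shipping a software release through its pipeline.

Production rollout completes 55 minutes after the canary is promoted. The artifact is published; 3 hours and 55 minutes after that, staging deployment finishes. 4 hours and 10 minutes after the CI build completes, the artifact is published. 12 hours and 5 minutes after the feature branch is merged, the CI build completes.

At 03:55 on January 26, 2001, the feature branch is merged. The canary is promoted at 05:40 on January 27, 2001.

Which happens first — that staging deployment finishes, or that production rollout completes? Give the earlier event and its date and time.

Staging deployment finishes — 00:05 on January 27, 2001

The feature branch is merged: 03:55 Jan 26, 2001.
The CI build completes: 03:55 Jan 26, 2001 + 12h05m = 16:00 Jan 26, 2001.
The artifact is published: 16:00 Jan 26, 2001 + 4h10m = 20:10 Jan 26, 2001.
Staging deployment finishes: 20:10 Jan 26, 2001 + 3h55m = 00:05 Jan 27, 2001.
The canary is promoted: 05:40 Jan 27, 2001.
Production rollout completes: 05:40 Jan 27, 2001 + 55m = 06:35 Jan 27, 2001.
Comparing: staging deployment finishes at 00:05 Jan 27, 2001 vs production rollout completes at 06:35 Jan 27, 2001. Earlier: staging deployment finishes.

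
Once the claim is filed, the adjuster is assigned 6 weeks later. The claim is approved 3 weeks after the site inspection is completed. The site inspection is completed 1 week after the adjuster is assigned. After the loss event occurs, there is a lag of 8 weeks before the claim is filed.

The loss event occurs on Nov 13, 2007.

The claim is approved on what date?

The loss event occurs: Nov 13, 2007.
The claim is filed: Nov 13, 2007 + 8 weeks = Jan 8, 2008.
The adjuster is assigned: Jan 8, 2008 + 6 weeks = Feb 19, 2008.
The site inspection is completed: Feb 19, 2008 + 1 week = Feb 26, 2008.
The claim is approved: Feb 26, 2008 + 3 weeks = Mar 18, 2008.

Mar 18, 2008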